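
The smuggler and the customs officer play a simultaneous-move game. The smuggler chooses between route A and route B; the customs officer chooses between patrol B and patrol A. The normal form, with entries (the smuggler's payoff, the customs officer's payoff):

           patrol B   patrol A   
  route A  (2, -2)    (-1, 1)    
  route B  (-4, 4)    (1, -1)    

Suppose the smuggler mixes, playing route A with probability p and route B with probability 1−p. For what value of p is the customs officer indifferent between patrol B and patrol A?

The customs officer's indifference between patrol B and patrol A determines the smuggler's mixing probability p:
  the customs officer's payoff to patrol B: p·(-2) + (1−p)·4 = -6p + 4
  the customs officer's payoff to patrol A: p·1 + (1−p)·(-1) = 2p - 1
  -6p + 4 = 2p - 1  ⇒  -8p = -5  ⇒  p = 5/8.

p = 5/8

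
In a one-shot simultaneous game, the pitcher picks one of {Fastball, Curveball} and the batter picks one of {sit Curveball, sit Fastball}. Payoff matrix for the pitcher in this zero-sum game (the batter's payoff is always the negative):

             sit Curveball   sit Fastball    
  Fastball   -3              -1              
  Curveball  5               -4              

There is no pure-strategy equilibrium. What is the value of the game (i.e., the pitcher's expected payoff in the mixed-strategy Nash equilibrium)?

For the pitcher to be willing to mix, the pitcher must be indifferent between Fastball and Curveball, which pins down the batter's mix.
  the pitcher's payoff to Fastball: q·(-3) + (1−q)·(-1) = -2q - 1
  the pitcher's payoff to Curveball: q·5 + (1−q)·(-4) = 9q - 4
  -2q - 1 = 9q - 4  ⇒  -11q = -3  ⇒  q = 3/11.
The value is the pitcher's expected payoff against this mix (using Fastball): (3/11)·(-3) + (8/11)·(-1) = -17/11.

v = -17/11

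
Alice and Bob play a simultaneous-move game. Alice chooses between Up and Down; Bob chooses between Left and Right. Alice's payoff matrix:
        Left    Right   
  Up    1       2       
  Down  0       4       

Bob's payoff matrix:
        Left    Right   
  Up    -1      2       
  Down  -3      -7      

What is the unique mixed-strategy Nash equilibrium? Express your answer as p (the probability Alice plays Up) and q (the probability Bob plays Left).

Alice's mix must leave Bob indifferent between Left and Right.
  Bob's expected payoff from Left: p·(-1) + (1−p)·(-3) = 2p - 3
  Bob's expected payoff from Right: p·2 + (1−p)·(-7) = 9p - 7
  2p - 3 = 9p - 7  ⇒  -7p = -4  ⇒  p = 4/7.
In a mixed equilibrium Alice is indifferent between Up and Down; this condition fixes q.
  Alice's expected payoff from Up: q·1 + (1−q)·2 = -q + 2
  Alice's expected payoff from Down: q·0 + (1−q)·4 = -4q + 4
  -q + 2 = -4q + 4  ⇒  3q = 2  ⇒  q = 2/3.

p = 4/7, q = 2/3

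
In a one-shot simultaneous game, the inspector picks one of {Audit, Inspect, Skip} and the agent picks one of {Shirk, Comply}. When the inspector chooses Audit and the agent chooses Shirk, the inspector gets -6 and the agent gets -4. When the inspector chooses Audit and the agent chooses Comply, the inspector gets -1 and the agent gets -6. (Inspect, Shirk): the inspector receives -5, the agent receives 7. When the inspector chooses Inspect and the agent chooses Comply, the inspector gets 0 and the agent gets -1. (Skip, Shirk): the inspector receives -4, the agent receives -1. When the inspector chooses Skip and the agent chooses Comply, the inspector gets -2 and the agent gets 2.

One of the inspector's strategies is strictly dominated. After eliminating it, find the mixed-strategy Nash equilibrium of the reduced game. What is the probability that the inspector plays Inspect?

The inspector's strategy Audit is strictly dominated by Inspect: -5 > -6 and 0 > -1. Eliminate Audit.
The agent's indifference between Shirk and Comply determines the inspector's mixing probability p:
  the agent's expected payoff from Shirk: p·7 + (1−p)·(-1) = 8p - 1
  the agent's expected payoff from Comply: p·(-1) + (1−p)·2 = -3p + 2
  8p - 1 = -3p + 2  ⇒  11p = 3  ⇒  p = 3/11.

p = 3/11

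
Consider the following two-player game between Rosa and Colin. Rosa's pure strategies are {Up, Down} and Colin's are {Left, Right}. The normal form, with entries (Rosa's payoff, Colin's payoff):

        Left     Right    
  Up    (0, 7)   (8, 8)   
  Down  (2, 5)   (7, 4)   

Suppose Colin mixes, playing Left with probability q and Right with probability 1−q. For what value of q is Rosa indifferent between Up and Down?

Set Rosa's expected payoff from Up equal to that from Down:
  Rosa's payoff to Up: q·0 + (1−q)·8 = -8q + 8
  Rosa's payoff to Down: q·2 + (1−q)·7 = -5q + 7
  -8q + 8 = -5q + 7  ⇒  -3q = -1  ⇒  q = 1/3.

q = 1/3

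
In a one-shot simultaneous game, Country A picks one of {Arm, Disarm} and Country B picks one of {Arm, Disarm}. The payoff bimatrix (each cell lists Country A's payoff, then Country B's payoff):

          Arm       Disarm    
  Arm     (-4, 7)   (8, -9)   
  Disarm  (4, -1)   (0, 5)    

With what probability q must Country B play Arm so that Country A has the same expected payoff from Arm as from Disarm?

q = 1/2

In a mixed equilibrium Country A is indifferent between Arm and Disarm; this condition fixes q.
  Country A's payoff from Arm: q·(-4) + (1−q)·8 = -12q + 8
  Country A's payoff from Disarm: q·4 + (1−q)·0 = 4q
  -12q + 8 = 4q  ⇒  -16q = -8  ⇒  q = 1/2.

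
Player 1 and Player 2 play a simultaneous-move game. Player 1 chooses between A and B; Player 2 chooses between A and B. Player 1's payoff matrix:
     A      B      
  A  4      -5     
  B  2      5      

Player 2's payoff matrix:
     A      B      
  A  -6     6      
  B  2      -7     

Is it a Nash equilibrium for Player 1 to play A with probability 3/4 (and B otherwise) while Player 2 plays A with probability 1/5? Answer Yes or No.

No

Given Player 1's mix p = 3/4, Player 2's payoff from A is -4 but from B is 11/4. Player 2 strictly prefers B, so Player 2 would not mix.
So the proposed profile is not a Nash equilibrium.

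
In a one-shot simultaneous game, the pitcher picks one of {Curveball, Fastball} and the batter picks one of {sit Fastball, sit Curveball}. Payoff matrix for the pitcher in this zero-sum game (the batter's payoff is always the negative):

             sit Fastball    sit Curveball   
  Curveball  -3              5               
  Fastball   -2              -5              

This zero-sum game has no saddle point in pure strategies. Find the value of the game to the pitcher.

Set the pitcher's expected payoff from Curveball equal to that from Fastball:
  the pitcher's payoff from Curveball: q·(-3) + (1−q)·5 = -8q + 5
  the pitcher's payoff from Fastball: q·(-2) + (1−q)·(-5) = 3q - 5
  -8q + 5 = 3q - 5  ⇒  -11q = -10  ⇒  q = 10/11.
The value is the pitcher's expected payoff against this mix (using Curveball): (10/11)·(-3) + (1/11)·5 = -25/11.

v = -25/11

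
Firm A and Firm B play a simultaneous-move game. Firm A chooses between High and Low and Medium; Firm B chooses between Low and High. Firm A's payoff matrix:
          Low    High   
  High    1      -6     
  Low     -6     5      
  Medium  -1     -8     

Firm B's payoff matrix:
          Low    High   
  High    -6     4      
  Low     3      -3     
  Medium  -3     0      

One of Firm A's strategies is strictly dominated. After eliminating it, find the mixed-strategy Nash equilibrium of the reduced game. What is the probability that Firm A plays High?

p = 3/8

Firm A's strategy Medium is strictly dominated by High: 1 > -1 and -6 > -8. Eliminate Medium.
Set Firm B's expected payoff from Low equal to that from High:
  Firm B's payoff to Low: p·(-6) + (1−p)·3 = -9p + 3
  Firm B's payoff to High: p·4 + (1−p)·(-3) = 7p - 3
  -9p + 3 = 7p - 3  ⇒  -16p = -6  ⇒  p = 3/8.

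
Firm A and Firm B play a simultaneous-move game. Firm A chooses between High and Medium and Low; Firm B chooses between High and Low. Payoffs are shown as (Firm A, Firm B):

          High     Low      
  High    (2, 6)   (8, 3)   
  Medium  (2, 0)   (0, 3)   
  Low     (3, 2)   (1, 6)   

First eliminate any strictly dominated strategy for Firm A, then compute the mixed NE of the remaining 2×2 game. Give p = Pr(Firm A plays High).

Firm A's strategy Medium is strictly dominated by Low: 3 > 2 and 1 > 0. Eliminate Medium.
For Firm B to be willing to mix, Firm B must be indifferent between High and Low, which pins down Firm A's mix.
  Firm B's expected payoff from High: p·6 + (1−p)·2 = 4p + 2
  Firm B's expected payoff from Low: p·3 + (1−p)·6 = -3p + 6
  4p + 2 = -3p + 6  ⇒  7p = 4  ⇒  p = 4/7.

p = 4/7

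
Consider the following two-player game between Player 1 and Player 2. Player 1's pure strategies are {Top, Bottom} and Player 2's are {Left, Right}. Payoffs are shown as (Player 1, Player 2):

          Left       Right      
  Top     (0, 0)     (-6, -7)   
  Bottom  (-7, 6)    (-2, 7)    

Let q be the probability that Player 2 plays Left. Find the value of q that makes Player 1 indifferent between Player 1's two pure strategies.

q = 4/11

In a mixed equilibrium Player 1 is indifferent between Top and Bottom; this condition fixes q.
  Player 1's payoff to Top: q·0 + (1−q)·(-6) = 6q - 6
  Player 1's payoff to Bottom: q·(-7) + (1−q)·(-2) = -5q - 2
  6q - 6 = -5q - 2  ⇒  11q = 4  ⇒  q = 4/11.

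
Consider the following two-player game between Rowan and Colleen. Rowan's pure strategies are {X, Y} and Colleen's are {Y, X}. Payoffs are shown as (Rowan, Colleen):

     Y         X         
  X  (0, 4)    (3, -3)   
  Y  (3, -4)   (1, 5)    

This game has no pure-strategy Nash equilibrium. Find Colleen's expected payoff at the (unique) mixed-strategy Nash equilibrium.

Colleen's indifference between Y and X determines Rowan's mixing probability p:
  Colleen's payoff to Y: p·4 + (1−p)·(-4) = 8p - 4
  Colleen's payoff to X: p·(-3) + (1−p)·5 = -8p + 5
  8p - 4 = -8p + 5  ⇒  16p = 9  ⇒  p = 9/16.
At equilibrium Colleen is indifferent across columns, so Colleen's payoff equals the payoff from Y: (9/16)·4 + (7/16)·(-4) = 1/2.

1/2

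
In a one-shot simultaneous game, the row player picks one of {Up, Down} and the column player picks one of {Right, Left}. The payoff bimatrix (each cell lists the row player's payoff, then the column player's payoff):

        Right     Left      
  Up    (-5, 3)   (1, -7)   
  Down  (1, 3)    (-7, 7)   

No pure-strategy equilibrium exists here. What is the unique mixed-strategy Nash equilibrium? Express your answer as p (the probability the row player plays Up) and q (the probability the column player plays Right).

p = 2/7, q = 4/7

Set the column player's expected payoff from Right equal to that from Left:
  the column player's payoff to Right: p·3 + (1−p)·3 = 3
  the column player's payoff to Left: p·(-7) + (1−p)·7 = -14p + 7
  3 = -14p + 7  ⇒  14p = 4  ⇒  p = 2/7.
For the row player to be willing to mix, the row player must be indifferent between Up and Down, which pins down the column player's mix.
  the row player's payoff from Up: q·(-5) + (1−q)·1 = -6q + 1
  the row player's payoff from Down: q·1 + (1−q)·(-7) = 8q - 7
  -6q + 1 = 8q - 7  ⇒  -14q = -8  ⇒  q = 4/7.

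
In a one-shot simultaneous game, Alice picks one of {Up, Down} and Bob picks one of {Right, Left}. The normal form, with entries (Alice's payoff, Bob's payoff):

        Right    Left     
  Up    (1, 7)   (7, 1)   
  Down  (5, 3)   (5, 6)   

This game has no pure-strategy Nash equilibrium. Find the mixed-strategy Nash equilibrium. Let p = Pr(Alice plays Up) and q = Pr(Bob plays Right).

Set Bob's expected payoff from Right equal to that from Left:
  Bob's expected payoff from Right: p·7 + (1−p)·3 = 4p + 3
  Bob's expected payoff from Left: p·1 + (1−p)·6 = -5p + 6
  4p + 3 = -5p + 6  ⇒  9p = 3  ⇒  p = 1/3.
Set Alice's expected payoff from Up equal to that from Down:
  Alice's payoff to Up: q·1 + (1−q)·7 = -6q + 7
  Alice's payoff to Down: q·5 + (1−q)·5 = 5
  -6q + 7 = 5  ⇒  -6q = -2  ⇒  q = 1/3.

p = 1/3, q = 1/3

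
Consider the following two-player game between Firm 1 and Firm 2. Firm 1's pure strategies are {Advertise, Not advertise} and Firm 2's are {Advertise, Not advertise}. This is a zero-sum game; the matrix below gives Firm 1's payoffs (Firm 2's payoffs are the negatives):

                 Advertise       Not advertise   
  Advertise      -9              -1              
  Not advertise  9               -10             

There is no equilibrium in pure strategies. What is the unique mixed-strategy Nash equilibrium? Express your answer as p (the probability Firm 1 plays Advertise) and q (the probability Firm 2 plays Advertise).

p = 19/27, q = 1/3

Set Firm 2's expected payoff from Advertise equal to that from Not advertise:
  Firm 2's payoff from Advertise: p·9 + (1−p)·(-9) = 18p - 9
  Firm 2's payoff from Not advertise: p·1 + (1−p)·10 = -9p + 10
  18p - 9 = -9p + 10  ⇒  27p = 19  ⇒  p = 19/27.
Firm 1's indifference between Advertise and Not advertise determines Firm 2's mixing probability q:
  Firm 1's expected payoff from Advertise: q·(-9) + (1−q)·(-1) = -8q - 1
  Firm 1's expected payoff from Not advertise: q·9 + (1−q)·(-10) = 19q - 10
  -8q - 1 = 19q - 10  ⇒  -27q = -9  ⇒  q = 1/3.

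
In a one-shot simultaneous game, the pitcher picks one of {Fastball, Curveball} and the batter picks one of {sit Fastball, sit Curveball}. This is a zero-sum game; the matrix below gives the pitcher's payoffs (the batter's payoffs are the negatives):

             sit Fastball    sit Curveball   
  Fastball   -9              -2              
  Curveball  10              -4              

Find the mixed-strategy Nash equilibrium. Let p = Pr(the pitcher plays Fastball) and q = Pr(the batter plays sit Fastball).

p = 2/3, q = 2/21

For the batter to be willing to mix, the batter must be indifferent between sit Fastball and sit Curveball, which pins down the pitcher's mix.
  the batter's payoff from sit Fastball: p·9 + (1−p)·(-10) = 19p - 10
  the batter's payoff from sit Curveball: p·2 + (1−p)·4 = -2p + 4
  19p - 10 = -2p + 4  ⇒  21p = 14  ⇒  p = 2/3.
The pitcher's indifference between Fastball and Curveball determines the batter's mixing probability q:
  the pitcher's payoff to Fastball: q·(-9) + (1−q)·(-2) = -7q - 2
  the pitcher's payoff to Curveball: q·10 + (1−q)·(-4) = 14q - 4
  -7q - 2 = 14q - 4  ⇒  -21q = -2  ⇒  q = 2/21.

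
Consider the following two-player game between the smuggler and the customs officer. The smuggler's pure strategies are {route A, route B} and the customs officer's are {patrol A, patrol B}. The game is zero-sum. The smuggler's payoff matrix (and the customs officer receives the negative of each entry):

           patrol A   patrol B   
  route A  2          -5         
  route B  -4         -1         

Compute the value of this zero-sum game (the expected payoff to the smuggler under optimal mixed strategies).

v = -11/5

The customs officer's mix must leave the smuggler indifferent between route A and route B.
  the smuggler's expected payoff from route A: q·2 + (1−q)·(-5) = 7q - 5
  the smuggler's expected payoff from route B: q·(-4) + (1−q)·(-1) = -3q - 1
  7q - 5 = -3q - 1  ⇒  10q = 4  ⇒  q = 2/5.
The value is the smuggler's expected payoff against this mix (using route A): (2/5)·2 + (3/5)·(-5) = -11/5.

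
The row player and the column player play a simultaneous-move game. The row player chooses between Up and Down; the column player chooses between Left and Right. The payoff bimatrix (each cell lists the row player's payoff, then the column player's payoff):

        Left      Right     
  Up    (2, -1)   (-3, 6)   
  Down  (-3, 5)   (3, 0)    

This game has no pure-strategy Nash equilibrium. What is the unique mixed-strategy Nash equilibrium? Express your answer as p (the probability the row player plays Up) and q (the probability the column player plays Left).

p = 5/12, q = 6/11

Set the column player's expected payoff from Left equal to that from Right:
  the column player's expected payoff from Left: p·(-1) + (1−p)·5 = -6p + 5
  the column player's expected payoff from Right: p·6 + (1−p)·0 = 6p
  -6p + 5 = 6p  ⇒  -12p = -5  ⇒  p = 5/12.
For the row player to be willing to mix, the row player must be indifferent between Up and Down, which pins down the column player's mix.
  the row player's payoff from Up: q·2 + (1−q)·(-3) = 5q - 3
  the row player's payoff from Down: q·(-3) + (1−q)·3 = -6q + 3
  5q - 3 = -6q + 3  ⇒  11q = 6  ⇒  q = 6/11.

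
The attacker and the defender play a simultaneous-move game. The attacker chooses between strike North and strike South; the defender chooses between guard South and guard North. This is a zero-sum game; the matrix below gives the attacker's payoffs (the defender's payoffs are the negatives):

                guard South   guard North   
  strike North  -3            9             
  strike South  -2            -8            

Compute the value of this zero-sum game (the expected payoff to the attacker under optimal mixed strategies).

In a mixed equilibrium the attacker is indifferent between strike North and strike South; this condition fixes q.
  the attacker's expected payoff from strike North: q·(-3) + (1−q)·9 = -12q + 9
  the attacker's expected payoff from strike South: q·(-2) + (1−q)·(-8) = 6q - 8
  -12q + 9 = 6q - 8  ⇒  -18q = -17  ⇒  q = 17/18.
The value is the attacker's expected payoff against this mix (using strike North): (17/18)·(-3) + (1/18)·9 = -7/3.

v = -7/3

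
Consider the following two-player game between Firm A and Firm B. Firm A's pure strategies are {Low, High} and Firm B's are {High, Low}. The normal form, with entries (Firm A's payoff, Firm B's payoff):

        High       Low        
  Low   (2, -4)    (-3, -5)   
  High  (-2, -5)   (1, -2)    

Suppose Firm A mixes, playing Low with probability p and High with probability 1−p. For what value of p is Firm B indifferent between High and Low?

p = 3/4

In a mixed equilibrium Firm B is indifferent between High and Low; this condition fixes p.
  Firm B's payoff to High: p·(-4) + (1−p)·(-5) = p - 5
  Firm B's payoff to Low: p·(-5) + (1−p)·(-2) = -3p - 2
  p - 5 = -3p - 2  ⇒  4p = 3  ⇒  p = 3/4.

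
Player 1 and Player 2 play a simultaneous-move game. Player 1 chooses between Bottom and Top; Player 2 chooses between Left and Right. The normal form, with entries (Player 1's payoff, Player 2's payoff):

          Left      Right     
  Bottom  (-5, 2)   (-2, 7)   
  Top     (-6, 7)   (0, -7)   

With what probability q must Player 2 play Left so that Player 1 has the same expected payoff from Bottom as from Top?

q = 2/3

In a mixed equilibrium Player 1 is indifferent between Bottom and Top; this condition fixes q.
  Player 1's expected payoff from Bottom: q·(-5) + (1−q)·(-2) = -3q - 2
  Player 1's expected payoff from Top: q·(-6) + (1−q)·0 = -6q
  -3q - 2 = -6q  ⇒  3q = 2  ⇒  q = 2/3.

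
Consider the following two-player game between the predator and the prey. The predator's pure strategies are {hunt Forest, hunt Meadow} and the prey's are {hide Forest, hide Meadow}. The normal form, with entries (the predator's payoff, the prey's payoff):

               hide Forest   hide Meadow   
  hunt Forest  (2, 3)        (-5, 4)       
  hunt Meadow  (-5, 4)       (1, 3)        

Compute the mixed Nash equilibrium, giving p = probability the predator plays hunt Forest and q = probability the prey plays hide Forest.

Set the prey's expected payoff from hide Forest equal to that from hide Meadow:
  the prey's expected payoff from hide Forest: p·3 + (1−p)·4 = -p + 4
  the prey's expected payoff from hide Meadow: p·4 + (1−p)·3 = p + 3
  -p + 4 = p + 3  ⇒  -2p = -1  ⇒  p = 1/2.
In a mixed equilibrium the predator is indifferent between hunt Forest and hunt Meadow; this condition fixes q.
  the predator's payoff from hunt Forest: q·2 + (1−q)·(-5) = 7q - 5
  the predator's payoff from hunt Meadow: q·(-5) + (1−q)·1 = -6q + 1
  7q - 5 = -6q + 1  ⇒  13q = 6  ⇒  q = 6/13.

p = 1/2, q = 6/13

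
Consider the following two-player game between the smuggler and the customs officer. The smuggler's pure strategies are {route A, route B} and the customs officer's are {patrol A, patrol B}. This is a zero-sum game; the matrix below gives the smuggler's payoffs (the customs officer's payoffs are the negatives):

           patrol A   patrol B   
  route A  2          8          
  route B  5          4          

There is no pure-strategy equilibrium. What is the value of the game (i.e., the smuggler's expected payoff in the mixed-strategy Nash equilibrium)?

v = 32/7

In a mixed equilibrium the smuggler is indifferent between route A and route B; this condition fixes q.
  the smuggler's expected payoff from route A: q·2 + (1−q)·8 = -6q + 8
  the smuggler's expected payoff from route B: q·5 + (1−q)·4 = q + 4
  -6q + 8 = q + 4  ⇒  -7q = -4  ⇒  q = 4/7.
The value is the smuggler's expected payoff against this mix (using route A): (4/7)·2 + (3/7)·8 = 32/7.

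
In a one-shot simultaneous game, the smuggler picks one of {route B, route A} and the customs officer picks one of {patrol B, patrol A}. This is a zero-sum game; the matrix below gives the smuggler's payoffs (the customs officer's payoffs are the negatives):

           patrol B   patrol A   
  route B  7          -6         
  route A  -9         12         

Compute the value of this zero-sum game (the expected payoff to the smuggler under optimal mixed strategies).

The smuggler's indifference between route B and route A determines the customs officer's mixing probability q:
  the smuggler's payoff to route B: q·7 + (1−q)·(-6) = 13q - 6
  the smuggler's payoff to route A: q·(-9) + (1−q)·12 = -21q + 12
  13q - 6 = -21q + 12  ⇒  34q = 18  ⇒  q = 9/17.
The value is the smuggler's expected payoff against this mix (using route B): (9/17)·7 + (8/17)·(-6) = 15/17.

v = 15/17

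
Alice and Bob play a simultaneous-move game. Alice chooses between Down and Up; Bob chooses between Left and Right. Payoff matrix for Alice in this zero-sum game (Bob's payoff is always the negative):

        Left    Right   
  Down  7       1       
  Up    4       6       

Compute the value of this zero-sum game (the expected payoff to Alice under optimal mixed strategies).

For Alice to be willing to mix, Alice must be indifferent between Down and Up, which pins down Bob's mix.
  Alice's payoff from Down: q·7 + (1−q)·1 = 6q + 1
  Alice's payoff from Up: q·4 + (1−q)·6 = -2q + 6
  6q + 1 = -2q + 6  ⇒  8q = 5  ⇒  q = 5/8.
The value is Alice's expected payoff against this mix (using Down): (5/8)·7 + (3/8)·1 = 19/4.

v = 19/4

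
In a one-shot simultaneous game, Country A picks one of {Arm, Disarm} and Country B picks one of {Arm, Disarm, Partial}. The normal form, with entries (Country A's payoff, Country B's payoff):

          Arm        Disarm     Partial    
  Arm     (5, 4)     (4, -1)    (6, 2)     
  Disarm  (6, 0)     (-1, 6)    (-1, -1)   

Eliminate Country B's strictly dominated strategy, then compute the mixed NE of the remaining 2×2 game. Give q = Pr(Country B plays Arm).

Country B's strategy Partial is strictly dominated by Arm: 4 > 2 and 0 > -1. Eliminate Partial.
Set Country A's expected payoff from Arm equal to that from Disarm:
  Country A's expected payoff from Arm: q·5 + (1−q)·4 = q + 4
  Country A's expected payoff from Disarm: q·6 + (1−q)·(-1) = 7q - 1
  q + 4 = 7q - 1  ⇒  -6q = -5  ⇒  q = 5/6.

q = 5/6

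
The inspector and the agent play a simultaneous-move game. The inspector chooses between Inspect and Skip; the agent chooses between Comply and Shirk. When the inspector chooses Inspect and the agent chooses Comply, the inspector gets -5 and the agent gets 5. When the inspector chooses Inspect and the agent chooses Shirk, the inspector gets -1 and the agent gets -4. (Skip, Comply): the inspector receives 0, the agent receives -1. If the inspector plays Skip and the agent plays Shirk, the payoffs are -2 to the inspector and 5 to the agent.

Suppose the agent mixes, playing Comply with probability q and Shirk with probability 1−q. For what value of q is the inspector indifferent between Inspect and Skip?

q = 1/6

The inspector's indifference between Inspect and Skip determines the agent's mixing probability q:
  the inspector's payoff to Inspect: q·(-5) + (1−q)·(-1) = -4q - 1
  the inspector's payoff to Skip: q·0 + (1−q)·(-2) = 2q - 2
  -4q - 1 = 2q - 2  ⇒  -6q = -1  ⇒  q = 1/6.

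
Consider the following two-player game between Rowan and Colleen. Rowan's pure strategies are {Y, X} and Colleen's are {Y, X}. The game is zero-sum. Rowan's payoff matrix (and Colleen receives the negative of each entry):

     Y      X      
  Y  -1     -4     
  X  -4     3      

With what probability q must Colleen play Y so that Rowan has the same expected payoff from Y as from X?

q = 7/10

For Rowan to be willing to mix, Rowan must be indifferent between Y and X, which pins down Colleen's mix.
  Rowan's expected payoff from Y: q·(-1) + (1−q)·(-4) = 3q - 4
  Rowan's expected payoff from X: q·(-4) + (1−q)·3 = -7q + 3
  3q - 4 = -7q + 3  ⇒  10q = 7  ⇒  q = 7/10.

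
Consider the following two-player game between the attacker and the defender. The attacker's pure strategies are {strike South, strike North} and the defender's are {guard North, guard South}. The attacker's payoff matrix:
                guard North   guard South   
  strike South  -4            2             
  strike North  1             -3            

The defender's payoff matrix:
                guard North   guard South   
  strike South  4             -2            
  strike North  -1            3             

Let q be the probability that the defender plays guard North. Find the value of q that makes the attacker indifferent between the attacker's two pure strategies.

q = 1/2

In a mixed equilibrium the attacker is indifferent between strike South and strike North; this condition fixes q.
  the attacker's payoff from strike South: q·(-4) + (1−q)·2 = -6q + 2
  the attacker's payoff from strike North: q·1 + (1−q)·(-3) = 4q - 3
  -6q + 2 = 4q - 3  ⇒  -10q = -5  ⇒  q = 1/2.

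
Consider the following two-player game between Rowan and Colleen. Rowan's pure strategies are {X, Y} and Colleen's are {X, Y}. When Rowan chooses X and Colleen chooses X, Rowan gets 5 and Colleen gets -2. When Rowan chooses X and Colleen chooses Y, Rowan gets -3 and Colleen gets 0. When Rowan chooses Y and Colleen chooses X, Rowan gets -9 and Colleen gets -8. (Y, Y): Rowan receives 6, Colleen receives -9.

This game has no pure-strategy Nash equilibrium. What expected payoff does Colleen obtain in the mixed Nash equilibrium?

-6

In a mixed equilibrium Colleen is indifferent between X and Y; this condition fixes p.
  Colleen's payoff to X: p·(-2) + (1−p)·(-8) = 6p - 8
  Colleen's payoff to Y: p·0 + (1−p)·(-9) = 9p - 9
  6p - 8 = 9p - 9  ⇒  -3p = -1  ⇒  p = 1/3.
At equilibrium Colleen is indifferent across columns, so Colleen's payoff equals the payoff from X: (1/3)·(-2) + (2/3)·(-8) = -6.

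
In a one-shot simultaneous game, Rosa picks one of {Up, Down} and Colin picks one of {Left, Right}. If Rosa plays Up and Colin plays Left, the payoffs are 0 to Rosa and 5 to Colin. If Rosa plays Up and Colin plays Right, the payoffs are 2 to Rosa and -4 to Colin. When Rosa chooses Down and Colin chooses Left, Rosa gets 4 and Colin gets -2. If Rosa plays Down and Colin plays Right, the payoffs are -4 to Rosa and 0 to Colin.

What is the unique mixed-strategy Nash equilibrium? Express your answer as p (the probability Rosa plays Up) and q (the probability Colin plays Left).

p = 2/11, q = 3/5

In a mixed equilibrium Colin is indifferent between Left and Right; this condition fixes p.
  Colin's expected payoff from Left: p·5 + (1−p)·(-2) = 7p - 2
  Colin's expected payoff from Right: p·(-4) + (1−p)·0 = -4p
  7p - 2 = -4p  ⇒  11p = 2  ⇒  p = 2/11.
Colin's mix must leave Rosa indifferent between Up and Down.
  Rosa's payoff from Up: q·0 + (1−q)·2 = -2q + 2
  Rosa's payoff from Down: q·4 + (1−q)·(-4) = 8q - 4
  -2q + 2 = 8q - 4  ⇒  -10q = -6  ⇒  q = 3/5.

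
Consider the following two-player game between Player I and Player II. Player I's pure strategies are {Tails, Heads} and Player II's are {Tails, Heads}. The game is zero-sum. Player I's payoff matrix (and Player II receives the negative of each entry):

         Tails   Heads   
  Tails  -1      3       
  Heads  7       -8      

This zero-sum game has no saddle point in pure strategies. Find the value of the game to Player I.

v = 13/19

Player II's mix must leave Player I indifferent between Tails and Heads.
  Player I's expected payoff from Tails: q·(-1) + (1−q)·3 = -4q + 3
  Player I's expected payoff from Heads: q·7 + (1−q)·(-8) = 15q - 8
  -4q + 3 = 15q - 8  ⇒  -19q = -11  ⇒  q = 11/19.
The value is Player I's expected payoff against this mix (using Tails): (11/19)·(-1) + (8/19)·3 = 13/19.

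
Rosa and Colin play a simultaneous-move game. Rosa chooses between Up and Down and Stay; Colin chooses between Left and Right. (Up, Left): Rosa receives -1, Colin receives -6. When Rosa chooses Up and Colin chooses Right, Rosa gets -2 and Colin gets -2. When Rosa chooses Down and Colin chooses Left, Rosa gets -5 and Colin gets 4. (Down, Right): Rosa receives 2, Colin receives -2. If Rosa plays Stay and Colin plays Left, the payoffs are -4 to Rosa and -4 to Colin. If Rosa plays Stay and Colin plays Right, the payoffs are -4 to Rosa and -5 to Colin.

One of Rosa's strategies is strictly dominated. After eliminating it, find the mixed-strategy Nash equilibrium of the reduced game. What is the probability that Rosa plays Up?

Rosa's strategy Stay is strictly dominated by Up: -1 > -4 and -2 > -4. Eliminate Stay.
Set Colin's expected payoff from Left equal to that from Right:
  Colin's payoff from Left: p·(-6) + (1−p)·4 = -10p + 4
  Colin's payoff from Right: p·(-2) + (1−p)·(-2) = -2
  -10p + 4 = -2  ⇒  -10p = -6  ⇒  p = 3/5.

p = 3/5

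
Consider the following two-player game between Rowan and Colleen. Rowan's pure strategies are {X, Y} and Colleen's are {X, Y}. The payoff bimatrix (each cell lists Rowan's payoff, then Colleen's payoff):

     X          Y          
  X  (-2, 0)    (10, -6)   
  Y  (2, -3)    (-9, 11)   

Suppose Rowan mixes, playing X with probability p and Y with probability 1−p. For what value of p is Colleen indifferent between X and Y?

In a mixed equilibrium Colleen is indifferent between X and Y; this condition fixes p.
  Colleen's expected payoff from X: p·0 + (1−p)·(-3) = 3p - 3
  Colleen's expected payoff from Y: p·(-6) + (1−p)·11 = -17p + 11
  3p - 3 = -17p + 11  ⇒  20p = 14  ⇒  p = 7/10.

p = 7/10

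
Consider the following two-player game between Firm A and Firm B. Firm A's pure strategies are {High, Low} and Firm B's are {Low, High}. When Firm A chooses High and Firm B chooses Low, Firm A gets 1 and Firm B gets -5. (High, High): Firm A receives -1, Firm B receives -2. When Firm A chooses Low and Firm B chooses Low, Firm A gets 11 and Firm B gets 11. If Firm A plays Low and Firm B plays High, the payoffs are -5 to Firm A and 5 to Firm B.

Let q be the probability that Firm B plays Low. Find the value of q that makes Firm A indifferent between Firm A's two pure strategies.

q = 2/7

In a mixed equilibrium Firm A is indifferent between High and Low; this condition fixes q.
  Firm A's payoff to High: q·1 + (1−q)·(-1) = 2q - 1
  Firm A's payoff to Low: q·11 + (1−q)·(-5) = 16q - 5
  2q - 1 = 16q - 5  ⇒  -14q = -4  ⇒  q = 2/7.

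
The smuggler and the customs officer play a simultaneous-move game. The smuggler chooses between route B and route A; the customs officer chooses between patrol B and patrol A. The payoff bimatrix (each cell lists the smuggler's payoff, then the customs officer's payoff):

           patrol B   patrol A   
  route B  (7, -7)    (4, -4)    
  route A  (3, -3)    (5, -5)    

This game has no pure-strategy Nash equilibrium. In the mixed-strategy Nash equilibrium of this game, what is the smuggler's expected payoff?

23/5

For the smuggler to be willing to mix, the smuggler must be indifferent between route B and route A, which pins down the customs officer's mix.
  the smuggler's payoff to route B: q·7 + (1−q)·4 = 3q + 4
  the smuggler's payoff to route A: q·3 + (1−q)·5 = -2q + 5
  3q + 4 = -2q + 5  ⇒  5q = 1  ⇒  q = 1/5.
At equilibrium the smuggler is indifferent across rows, so the smuggler's payoff equals the payoff from route B: (1/5)·7 + (4/5)·4 = 23/5.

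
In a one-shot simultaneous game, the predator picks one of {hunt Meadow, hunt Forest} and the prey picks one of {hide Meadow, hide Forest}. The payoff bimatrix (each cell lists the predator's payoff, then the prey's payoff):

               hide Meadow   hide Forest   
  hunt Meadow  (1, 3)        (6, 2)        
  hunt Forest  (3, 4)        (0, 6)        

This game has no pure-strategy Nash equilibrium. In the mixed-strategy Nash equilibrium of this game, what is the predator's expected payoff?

9/4

The predator's indifference between hunt Meadow and hunt Forest determines the prey's mixing probability q:
  the predator's payoff to hunt Meadow: q·1 + (1−q)·6 = -5q + 6
  the predator's payoff to hunt Forest: q·3 + (1−q)·0 = 3q
  -5q + 6 = 3q  ⇒  -8q = -6  ⇒  q = 3/4.
At equilibrium the predator is indifferent across rows, so the predator's payoff equals the payoff from hunt Meadow: (3/4)·1 + (1/4)·6 = 9/4.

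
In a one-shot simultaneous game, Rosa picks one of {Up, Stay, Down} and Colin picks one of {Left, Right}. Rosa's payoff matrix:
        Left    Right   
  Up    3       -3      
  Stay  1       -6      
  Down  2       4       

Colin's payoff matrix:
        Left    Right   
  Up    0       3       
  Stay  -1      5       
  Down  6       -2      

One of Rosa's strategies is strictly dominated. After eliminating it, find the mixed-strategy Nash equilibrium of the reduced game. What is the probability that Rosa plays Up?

p = 8/11

Rosa's strategy Stay is strictly dominated by Up: 3 > 1 and -3 > -6. Eliminate Stay.
For Colin to be willing to mix, Colin must be indifferent between Left and Right, which pins down Rosa's mix.
  Colin's payoff from Left: p·0 + (1−p)·6 = -6p + 6
  Colin's payoff from Right: p·3 + (1−p)·(-2) = 5p - 2
  -6p + 6 = 5p - 2  ⇒  -11p = -8  ⇒  p = 8/11.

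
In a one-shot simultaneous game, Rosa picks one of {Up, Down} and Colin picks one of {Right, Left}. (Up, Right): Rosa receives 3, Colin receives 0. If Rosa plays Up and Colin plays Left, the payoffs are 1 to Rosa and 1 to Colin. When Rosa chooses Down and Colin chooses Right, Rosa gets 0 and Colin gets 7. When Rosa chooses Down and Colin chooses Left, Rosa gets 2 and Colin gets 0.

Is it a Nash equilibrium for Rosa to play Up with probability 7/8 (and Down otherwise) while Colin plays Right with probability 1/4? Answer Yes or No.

Yes

Check Colin's indifference given Rosa's mix p = 7/8:
  payoff from Right = 7/8; payoff from Left = 7/8 — equal.
Check Rosa's indifference given Colin's mix q = 1/4:
  payoff from Up = 3/2; payoff from Down = 3/2 — equal.
Both players are indifferent, so neither can profitably deviate.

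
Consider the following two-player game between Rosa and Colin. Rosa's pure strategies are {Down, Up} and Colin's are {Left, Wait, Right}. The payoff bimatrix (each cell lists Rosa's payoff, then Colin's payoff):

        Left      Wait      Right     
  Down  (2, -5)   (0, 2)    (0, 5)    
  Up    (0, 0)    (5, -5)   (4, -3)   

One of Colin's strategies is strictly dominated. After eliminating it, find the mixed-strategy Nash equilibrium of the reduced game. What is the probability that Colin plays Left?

Colin's strategy Wait is strictly dominated by Right: 5 > 2 and -3 > -5. Eliminate Wait.
Set Rosa's expected payoff from Down equal to that from Up:
  Rosa's payoff to Down: q·2 + (1−q)·0 = 2q
  Rosa's payoff to Up: q·0 + (1−q)·4 = -4q + 4
  2q = -4q + 4  ⇒  6q = 4  ⇒  q = 2/3.

q = 2/3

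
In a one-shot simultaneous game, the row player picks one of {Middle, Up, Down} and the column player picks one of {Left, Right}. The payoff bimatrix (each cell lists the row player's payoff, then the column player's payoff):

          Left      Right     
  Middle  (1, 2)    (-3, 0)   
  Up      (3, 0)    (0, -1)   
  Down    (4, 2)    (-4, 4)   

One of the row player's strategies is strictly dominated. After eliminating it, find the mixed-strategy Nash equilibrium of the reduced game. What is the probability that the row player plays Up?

The row player's strategy Middle is strictly dominated by Up: 3 > 1 and 0 > -3. Eliminate Middle.
In a mixed equilibrium the column player is indifferent between Left and Right; this condition fixes p.
  the column player's payoff to Left: p·0 + (1−p)·2 = -2p + 2
  the column player's payoff to Right: p·(-1) + (1−p)·4 = -5p + 4
  -2p + 2 = -5p + 4  ⇒  3p = 2  ⇒  p = 2/3.

p = 2/3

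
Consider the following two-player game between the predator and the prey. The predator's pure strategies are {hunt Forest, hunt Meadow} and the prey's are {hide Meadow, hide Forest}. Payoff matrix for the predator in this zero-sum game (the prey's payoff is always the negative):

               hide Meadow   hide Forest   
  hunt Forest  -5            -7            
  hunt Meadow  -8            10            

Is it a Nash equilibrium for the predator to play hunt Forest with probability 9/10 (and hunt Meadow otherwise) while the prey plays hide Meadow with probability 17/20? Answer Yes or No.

Yes

Check the prey's indifference given the predator's mix p = 9/10:
  payoff from hide Meadow = 53/10; payoff from hide Forest = 53/10 — equal.
Check the predator's indifference given the prey's mix q = 17/20:
  payoff from hunt Forest = -53/10; payoff from hunt Meadow = -53/10 — equal.
Both players are indifferent, so neither can profitably deviate.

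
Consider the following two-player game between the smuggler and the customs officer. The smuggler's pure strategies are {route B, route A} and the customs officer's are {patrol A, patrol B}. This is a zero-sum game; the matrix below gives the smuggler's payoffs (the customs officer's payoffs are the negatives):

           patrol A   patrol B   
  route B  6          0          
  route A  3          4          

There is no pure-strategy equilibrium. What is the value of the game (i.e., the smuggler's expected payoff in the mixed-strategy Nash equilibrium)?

Set the smuggler's expected payoff from route B equal to that from route A:
  the smuggler's payoff to route B: q·6 + (1−q)·0 = 6q
  the smuggler's payoff to route A: q·3 + (1−q)·4 = -q + 4
  6q = -q + 4  ⇒  7q = 4  ⇒  q = 4/7.
The value is the smuggler's expected payoff against this mix (using route B): (4/7)·6 + (3/7)·0 = 24/7.

v = 24/7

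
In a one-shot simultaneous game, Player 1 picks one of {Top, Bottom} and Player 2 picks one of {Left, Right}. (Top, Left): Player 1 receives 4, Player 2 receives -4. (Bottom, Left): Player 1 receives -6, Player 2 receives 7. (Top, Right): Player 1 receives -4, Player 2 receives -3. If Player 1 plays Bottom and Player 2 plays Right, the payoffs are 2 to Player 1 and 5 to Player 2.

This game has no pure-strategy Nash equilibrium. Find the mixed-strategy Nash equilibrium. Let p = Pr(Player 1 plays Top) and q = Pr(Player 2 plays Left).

p = 2/3, q = 3/8

In a mixed equilibrium Player 2 is indifferent between Left and Right; this condition fixes p.
  Player 2's payoff to Left: p·(-4) + (1−p)·7 = -11p + 7
  Player 2's payoff to Right: p·(-3) + (1−p)·5 = -8p + 5
  -11p + 7 = -8p + 5  ⇒  -3p = -2  ⇒  p = 2/3.
For Player 1 to be willing to mix, Player 1 must be indifferent between Top and Bottom, which pins down Player 2's mix.
  Player 1's payoff to Top: q·4 + (1−q)·(-4) = 8q - 4
  Player 1's payoff to Bottom: q·(-6) + (1−q)·2 = -8q + 2
  8q - 4 = -8q + 2  ⇒  16q = 6  ⇒  q = 3/8.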